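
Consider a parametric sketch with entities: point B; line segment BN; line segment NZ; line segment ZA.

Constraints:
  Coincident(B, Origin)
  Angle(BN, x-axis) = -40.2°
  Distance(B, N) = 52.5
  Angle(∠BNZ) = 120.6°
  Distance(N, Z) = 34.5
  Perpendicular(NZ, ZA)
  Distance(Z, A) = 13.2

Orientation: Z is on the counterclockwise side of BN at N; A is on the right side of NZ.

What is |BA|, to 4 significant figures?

84.60

∠BNZ = 120.6°, so NZ runs at -40.2° + (180° − 120.6°) = 19.20° from the x-axis; with |NZ| = 34.5, Z = N + 34.5·(cos 19.20°, sin 19.20°) = (72.68, -22.54). NZ ⟂ ZA; with |ZA| = 13.2 on the right of NZ, A = Z + 13.2·(0.3289, -0.9444) = (77.02, -35.01). Then |BA| = |A − B| = 84.60.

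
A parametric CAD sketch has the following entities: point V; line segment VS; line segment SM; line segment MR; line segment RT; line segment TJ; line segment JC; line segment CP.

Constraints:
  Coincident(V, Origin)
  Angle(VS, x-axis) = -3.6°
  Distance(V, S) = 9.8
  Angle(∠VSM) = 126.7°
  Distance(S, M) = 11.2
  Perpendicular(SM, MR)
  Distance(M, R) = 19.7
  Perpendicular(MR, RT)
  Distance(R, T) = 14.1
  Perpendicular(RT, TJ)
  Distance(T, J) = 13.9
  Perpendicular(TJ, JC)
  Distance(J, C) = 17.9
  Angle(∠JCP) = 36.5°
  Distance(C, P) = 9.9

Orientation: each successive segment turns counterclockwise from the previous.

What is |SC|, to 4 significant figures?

16.08

RT is perpendicular to TJ, so TJ runs at -40.30°; with |TJ| = 13.9, J = (3.481, 0.9243). The perpendicularity gives JC at right angles to TJ, so JC runs at 49.70°; with |JC| = 17.9, C = (15.06, 14.58). Then |SC| = |C − S| = 16.08.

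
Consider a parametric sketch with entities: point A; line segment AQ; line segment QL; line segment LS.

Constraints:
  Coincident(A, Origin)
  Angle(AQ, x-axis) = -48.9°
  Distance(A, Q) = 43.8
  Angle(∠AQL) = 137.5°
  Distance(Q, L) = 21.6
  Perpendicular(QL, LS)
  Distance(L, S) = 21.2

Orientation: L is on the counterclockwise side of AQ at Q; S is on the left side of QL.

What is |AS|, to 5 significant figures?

54.542

∠AQL = 137.5°, so QL runs at -48.9° + (180° − 137.5°) = -6.4000° from the x-axis; with |QL| = 21.6, L = Q + 21.6·(cos -6.4000°, sin -6.4000°) = (50.258, -35.414). The perpendicularity gives LS at right angles to QL; with |LS| = 21.2 on the left of QL, S = L + 21.2·(0.11147, 0.99377) = (52.622, -14.346). Then |AS| = |S − A| = 54.542.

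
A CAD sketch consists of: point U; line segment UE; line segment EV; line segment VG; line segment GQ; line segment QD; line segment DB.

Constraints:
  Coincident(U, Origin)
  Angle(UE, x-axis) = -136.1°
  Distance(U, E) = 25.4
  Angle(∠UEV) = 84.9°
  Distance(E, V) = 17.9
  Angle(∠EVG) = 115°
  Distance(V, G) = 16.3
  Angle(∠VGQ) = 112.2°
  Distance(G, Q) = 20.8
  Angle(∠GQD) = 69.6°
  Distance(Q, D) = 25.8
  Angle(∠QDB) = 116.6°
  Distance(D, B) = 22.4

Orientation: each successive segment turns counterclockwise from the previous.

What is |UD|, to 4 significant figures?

18.58

U is at the origin; UE runs at -136.1° with length 25.4, so E = (-18.30, -17.61). ∠UEV = 84.9° gives EV at -41.00° from the x-axis; with |EV| = 17.9, V = (-4.793, -29.36). ∠EVG = 115.0° gives VG at 24.00° from the x-axis; with |VG| = 16.3, G = (10.10, -22.73). ∠VGQ = 112.2° gives GQ at 91.80° from the x-axis; with |GQ| = 20.8, Q = (9.445, -1.936). ∠GQD = 69.6° gives QD at -157.8° from the x-axis; with |QD| = 25.8, D = (-14.44, -11.68). Then |UD| = |D − U| = 18.58.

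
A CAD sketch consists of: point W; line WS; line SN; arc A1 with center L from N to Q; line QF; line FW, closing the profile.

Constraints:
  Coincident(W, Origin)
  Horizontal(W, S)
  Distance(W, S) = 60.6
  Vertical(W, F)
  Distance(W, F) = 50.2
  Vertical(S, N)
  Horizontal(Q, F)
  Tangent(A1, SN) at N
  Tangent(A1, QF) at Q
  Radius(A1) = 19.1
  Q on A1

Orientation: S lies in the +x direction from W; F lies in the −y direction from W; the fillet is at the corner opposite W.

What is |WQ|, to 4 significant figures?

65.13

W is at the origin; W and S share the same y with |WS| = 60.6 and S on the +x side, so S = (60.60, 0.000). W and F share the same x with |WF| = 50.2 and F on the −y side, so F = (0.000, -50.20). The virtual corner opposite W is at (60.60, -50.20). The tangent condition forces LN to be normal to SN and the tangent condition forces LQ to be normal to QF, with radius 19.1, so the center L sits 19.1 in from both sides at L = (41.50, -31.10). That places the tangent points at N = (60.60, -31.10) on SN and Q = (41.50, -50.20) on QF. Then |WQ| = |Q − W| = 65.13.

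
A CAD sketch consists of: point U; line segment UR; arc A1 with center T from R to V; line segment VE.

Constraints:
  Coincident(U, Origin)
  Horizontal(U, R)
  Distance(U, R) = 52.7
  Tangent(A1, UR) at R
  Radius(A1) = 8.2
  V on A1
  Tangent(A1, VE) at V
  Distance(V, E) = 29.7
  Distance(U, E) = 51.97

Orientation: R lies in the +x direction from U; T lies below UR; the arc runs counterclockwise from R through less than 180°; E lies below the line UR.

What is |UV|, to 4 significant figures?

45.16

U is at the origin; UR is horizontal with |UR| = 52.7 and R on the +x side, so R = (52.70, 0.000). Tangency of A1 to UR means the radius TR is perpendicular to UR, so T = R + (0, -8.2) = (52.70, -8.200). Since TV ⟂ VE (tangency), |TE| = √(8.2² + 29.7²) = 30.81 regardless of where V sits on A1. So E lies on both circle(U, 51.97) and circle(T, 30.81); the below-UR intersection is E = (38.11, -35.34). V is the foot of the tangent from E: V = (44.70, -6.379).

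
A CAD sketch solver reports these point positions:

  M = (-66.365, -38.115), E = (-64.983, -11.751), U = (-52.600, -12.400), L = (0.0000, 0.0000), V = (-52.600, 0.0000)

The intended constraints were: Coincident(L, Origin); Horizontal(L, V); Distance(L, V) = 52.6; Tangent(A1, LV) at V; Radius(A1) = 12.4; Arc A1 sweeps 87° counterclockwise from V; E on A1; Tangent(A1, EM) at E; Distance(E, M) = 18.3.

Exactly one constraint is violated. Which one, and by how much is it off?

Distance(E, M) = 18.3 — off by 8.10.

L = (0.00, 0.00) ✓; L.y = 0.00, V.y = 0.00 ✓; |LV| = 52.60 ✓; ∠(UV, VL) = 90.00° ✓; |UV| = 12.40 ✓; bearing(U→E) − bearing(U→V) = 87.00° ✓; |UE| = 12.40 ✓; ∠(UE, EM) = 90.00° ✓; |EM| = 26.40 ✗.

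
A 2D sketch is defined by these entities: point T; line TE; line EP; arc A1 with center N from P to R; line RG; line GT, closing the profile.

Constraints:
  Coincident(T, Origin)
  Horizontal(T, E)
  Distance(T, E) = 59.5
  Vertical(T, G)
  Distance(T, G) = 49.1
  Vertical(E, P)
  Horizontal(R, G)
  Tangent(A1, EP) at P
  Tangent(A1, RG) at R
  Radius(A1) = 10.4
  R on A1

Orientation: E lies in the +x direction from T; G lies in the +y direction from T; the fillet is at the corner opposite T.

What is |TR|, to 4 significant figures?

69.44

T is at the origin; T and E share the same y with |TE| = 59.5 and E on the +x side, so E = (59.50, 0.000). T and G share the same x with |TG| = 49.1 and G on the +y side, so G = (0.000, 49.10). The virtual corner opposite T is at (59.50, 49.10). A1 meets EP tangentially, so NP is at right angles to EP and since A1 is tangent to RG there, NR ⟂ RG, with radius 10.4, so the center N sits 10.4 in from both sides at N = (49.10, 38.70). That places the tangent points at P = (59.50, 38.70) on EP and R = (49.10, 49.10) on RG. Then |TR| = |R − T| = 69.44.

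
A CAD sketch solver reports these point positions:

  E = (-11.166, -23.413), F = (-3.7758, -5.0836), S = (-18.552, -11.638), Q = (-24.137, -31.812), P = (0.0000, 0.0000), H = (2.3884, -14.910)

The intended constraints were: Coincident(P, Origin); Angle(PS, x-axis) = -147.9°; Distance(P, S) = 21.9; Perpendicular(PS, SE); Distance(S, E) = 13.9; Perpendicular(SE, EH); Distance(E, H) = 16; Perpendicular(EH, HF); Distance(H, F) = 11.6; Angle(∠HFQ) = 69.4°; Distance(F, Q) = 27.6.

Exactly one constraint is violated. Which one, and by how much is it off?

Distance(F, Q) = 27.6 — off by 6.00.

P = (0.00, 0.00) ✓; PS at -147.9° ✓; |PS| = 21.90 ✓; ∠(PS, SE) = 90.00° ✓; |SE| = 13.90 ✓; ∠(SE, EH) = 90.00° ✓; |EH| = 16.00 ✓; ∠(EH, HF) = 90.00° ✓; |HF| = 11.60 ✓; ∠HFQ = 69.40° ✓; |FQ| = 33.60 ✗.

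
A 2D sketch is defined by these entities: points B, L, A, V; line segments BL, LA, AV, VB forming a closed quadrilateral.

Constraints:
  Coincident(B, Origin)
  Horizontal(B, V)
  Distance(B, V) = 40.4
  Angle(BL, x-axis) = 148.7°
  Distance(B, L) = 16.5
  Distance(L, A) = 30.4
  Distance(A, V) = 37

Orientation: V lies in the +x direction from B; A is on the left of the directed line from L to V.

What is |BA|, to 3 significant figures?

26.8

B is at the origin; BV is horizontal with |BV| = 40.4 and V in +x, so V = (40.4, 0). BL runs at 148.7° with |BL| = 16.5, so L = (-14.1, 8.57). A is determined by |LA| = 30.4 and |AV| = 37.0 together: it lies at the intersection of circle(L, 30.4) and circle(V, 37.0). With |LV| = 55.2, the foot of the radical line on LV is 23.6 from L and the perpendicular offset is √(30.4² − 23.6²) = 19.2. Taking the left-of-LV solution: A = (12.2, 23.9).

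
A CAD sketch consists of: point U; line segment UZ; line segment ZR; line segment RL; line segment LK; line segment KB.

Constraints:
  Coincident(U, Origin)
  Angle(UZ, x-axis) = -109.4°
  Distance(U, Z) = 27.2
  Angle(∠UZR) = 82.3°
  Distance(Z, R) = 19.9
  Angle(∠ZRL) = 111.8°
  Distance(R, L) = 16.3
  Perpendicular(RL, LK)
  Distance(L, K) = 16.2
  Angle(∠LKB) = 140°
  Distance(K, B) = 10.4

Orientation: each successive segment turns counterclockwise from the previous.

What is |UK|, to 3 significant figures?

9.30

U is at the origin; UZ runs at -109.4° with length 27.2, so Z = (-9.03, -25.7). ∠UZR = 82.3° gives ZR at -11.7° from the x-axis; with |ZR| = 19.9, R = (10.5, -29.7). ∠ZRL = 111.8° gives RL at 56.5° from the x-axis; with |RL| = 16.3, L = (19.4, -16.1). RL is perpendicular to LK, so LK runs at 146°; with |LK| = 16.2, K = (5.94, -7.16). Then |UK| = |K − U| = 9.30.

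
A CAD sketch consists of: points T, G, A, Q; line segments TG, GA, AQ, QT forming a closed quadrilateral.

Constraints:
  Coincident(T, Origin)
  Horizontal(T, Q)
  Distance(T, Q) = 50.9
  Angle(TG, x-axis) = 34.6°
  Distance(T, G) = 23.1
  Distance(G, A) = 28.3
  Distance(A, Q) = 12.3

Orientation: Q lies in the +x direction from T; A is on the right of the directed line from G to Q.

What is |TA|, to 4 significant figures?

40.48

T is at the origin; TQ is horizontal with |TQ| = 50.9 and Q in +x, so Q = (50.9, 0). TG runs at 34.6° with |TG| = 23.1, so G = (19.01, 13.12). A is determined by |GA| = 28.3 and |AQ| = 12.3 together: it lies at the intersection of circle(G, 28.3) and circle(Q, 12.3). With |GQ| = 34.48, the foot of the radical line on GQ is 26.66 from G and the perpendicular offset is √(28.3² − 26.66²) = 9.495. Taking the right-of-GQ solution: A = (40.06, -5.807).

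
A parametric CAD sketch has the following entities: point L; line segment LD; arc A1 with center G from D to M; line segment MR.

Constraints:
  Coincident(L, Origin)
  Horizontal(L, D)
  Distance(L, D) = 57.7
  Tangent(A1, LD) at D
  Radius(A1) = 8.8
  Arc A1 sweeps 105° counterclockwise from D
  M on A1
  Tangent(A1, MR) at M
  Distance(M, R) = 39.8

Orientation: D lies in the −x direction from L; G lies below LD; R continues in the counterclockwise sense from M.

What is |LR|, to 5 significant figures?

74.680

On A1, D sits at bearing 90° from G; a 105° counterclockwise sweep puts M at bearing 195°, so M = G + 8.8·(cos 195°, sin 195°) = (-66.200, -11.078). The tangent condition forces GM to be normal to MR, so MR runs along (−sin 195°, cos 195°); with |MR| = 39.8, R = (-55.899, -49.521). Then |LR| = |R − L| = 74.680.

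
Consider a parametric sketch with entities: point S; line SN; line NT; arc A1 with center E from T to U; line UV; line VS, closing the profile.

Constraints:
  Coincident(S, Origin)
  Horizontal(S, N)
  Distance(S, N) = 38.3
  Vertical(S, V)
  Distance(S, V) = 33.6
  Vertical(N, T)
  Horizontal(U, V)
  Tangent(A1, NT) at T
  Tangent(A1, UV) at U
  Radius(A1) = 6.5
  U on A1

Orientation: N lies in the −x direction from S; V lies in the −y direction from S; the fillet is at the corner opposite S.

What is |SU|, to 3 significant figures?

46.3

S is at the origin; SN is horizontal with |SN| = 38.3 and N on the −x side, so N = (-38.3, 0.00). SV is vertical with |SV| = 33.6 and V on the −y side, so V = (0.00, -33.6). The virtual corner opposite S is at (-38.3, -33.6). The tangent condition forces ET to be normal to NT and the tangent condition forces EU to be normal to UV, with radius 6.5, so the center E sits 6.5 in from both sides at E = (-31.8, -27.1). That places the tangent points at T = (-38.3, -27.1) on NT and U = (-31.8, -33.6) on UV. Then |SU| = |U − S| = 46.3.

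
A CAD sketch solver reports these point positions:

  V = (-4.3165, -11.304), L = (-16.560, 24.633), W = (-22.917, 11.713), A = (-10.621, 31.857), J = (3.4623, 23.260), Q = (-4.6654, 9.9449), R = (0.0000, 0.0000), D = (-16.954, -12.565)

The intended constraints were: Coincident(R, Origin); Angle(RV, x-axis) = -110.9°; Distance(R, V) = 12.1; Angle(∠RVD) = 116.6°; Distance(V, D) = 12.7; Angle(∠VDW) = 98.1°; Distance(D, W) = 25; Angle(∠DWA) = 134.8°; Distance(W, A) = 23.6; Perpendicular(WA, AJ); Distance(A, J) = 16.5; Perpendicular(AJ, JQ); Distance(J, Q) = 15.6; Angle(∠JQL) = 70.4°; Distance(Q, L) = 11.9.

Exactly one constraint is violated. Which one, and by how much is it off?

Distance(Q, L) = 11.9 — off by 7.00.

R = (0.00, 0.00) ✓; RV at -110.9° ✓; |RV| = 12.10 ✓; ∠RVD = 116.6° ✓; |VD| = 12.70 ✓; ∠VDW = 98.10° ✓; |DW| = 25.00 ✓; ∠DWA = 134.8° ✓; |WA| = 23.60 ✓; ∠(WA, AJ) = 90.00° ✓; |AJ| = 16.50 ✓; ∠(AJ, JQ) = 90.00° ✓; |JQ| = 15.60 ✓; ∠JQL = 70.40° ✓; |QL| = 18.90 ✗.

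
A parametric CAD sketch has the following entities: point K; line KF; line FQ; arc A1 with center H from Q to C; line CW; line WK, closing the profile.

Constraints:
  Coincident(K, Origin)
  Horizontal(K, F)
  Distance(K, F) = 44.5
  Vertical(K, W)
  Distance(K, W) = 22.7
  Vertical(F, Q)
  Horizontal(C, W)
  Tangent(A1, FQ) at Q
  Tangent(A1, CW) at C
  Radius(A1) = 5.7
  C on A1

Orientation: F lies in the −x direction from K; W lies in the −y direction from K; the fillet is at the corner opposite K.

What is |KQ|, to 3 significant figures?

47.6

K is at the origin; K and F share the same y with |KF| = 44.5 and F on the −x side, so F = (-44.5, 0.00). KW is vertical with |KW| = 22.7 and W on the −y side, so W = (0.00, -22.7). The virtual corner opposite K is at (-44.5, -22.7). The tangent condition forces HQ to be normal to FQ and tangency of A1 to CW means the radius HC is perpendicular to CW, with radius 5.7, so the center H sits 5.7 in from both sides at H = (-38.8, -17.0). That places the tangent points at Q = (-44.5, -17.0) on FQ and C = (-38.8, -22.7) on CW. Then |KQ| = |Q − K| = 47.6.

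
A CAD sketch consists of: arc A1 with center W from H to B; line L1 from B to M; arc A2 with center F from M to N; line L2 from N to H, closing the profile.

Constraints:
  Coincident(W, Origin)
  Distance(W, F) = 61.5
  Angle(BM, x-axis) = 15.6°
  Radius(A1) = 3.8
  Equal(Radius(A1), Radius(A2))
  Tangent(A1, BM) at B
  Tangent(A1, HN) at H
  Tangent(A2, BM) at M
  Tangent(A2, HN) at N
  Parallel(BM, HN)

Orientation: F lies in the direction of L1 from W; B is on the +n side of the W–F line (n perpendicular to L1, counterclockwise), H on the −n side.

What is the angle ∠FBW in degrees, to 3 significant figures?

86.5°

The slot axis is L1's direction at 15.6°, so u = (cos 15.6°, sin 15.6°) = (0.963, 0.269) and n = (−sin 15.6°, cos 15.6°) = (-0.269, 0.963). W is at the origin and F lies 61.5 along u from W, so F = 61.5·u = (59.2, 16.5). Tangency of A1 to both parallel lines with radius 3.8 puts B and H at W ± 3.8·n: B = (-1.02, 3.66), H = (1.02, -3.66). Then cos ∠FBW = BF·BW / (|BF||BW|), giving 86.5°.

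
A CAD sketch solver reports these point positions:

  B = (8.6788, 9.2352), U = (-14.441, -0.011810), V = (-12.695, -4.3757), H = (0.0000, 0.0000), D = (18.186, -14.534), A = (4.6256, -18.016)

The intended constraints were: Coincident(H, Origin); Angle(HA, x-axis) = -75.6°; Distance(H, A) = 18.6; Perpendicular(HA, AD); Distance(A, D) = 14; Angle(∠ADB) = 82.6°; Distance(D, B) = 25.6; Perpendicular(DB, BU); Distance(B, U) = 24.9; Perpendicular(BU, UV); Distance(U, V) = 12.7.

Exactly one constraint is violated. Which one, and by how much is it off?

Distance(U, V) = 12.7 — off by 8.00.

H = (0.00, 0.00) ✓; HA at -75.60° ✓; |HA| = 18.60 ✓; ∠(HA, AD) = 90.00° ✓; |AD| = 14.00 ✓; ∠ADB = 82.60° ✓; |DB| = 25.60 ✓; ∠(DB, BU) = 90.00° ✓; |BU| = 24.90 ✓; ∠(BU, UV) = 90.01° ✓; |UV| = 4.700 ✗.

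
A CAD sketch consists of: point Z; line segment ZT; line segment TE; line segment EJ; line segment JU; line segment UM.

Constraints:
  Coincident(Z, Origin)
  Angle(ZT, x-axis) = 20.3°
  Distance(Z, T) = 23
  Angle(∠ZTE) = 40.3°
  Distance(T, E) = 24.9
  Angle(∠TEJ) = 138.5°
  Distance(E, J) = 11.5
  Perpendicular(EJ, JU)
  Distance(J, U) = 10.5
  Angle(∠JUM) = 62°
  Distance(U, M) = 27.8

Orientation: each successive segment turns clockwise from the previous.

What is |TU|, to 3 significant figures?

30.7

∠TEJ = 138.5° gives EJ at -161° from the x-axis; with |EJ| = 11.5, J = (-1.52, -17.5). EJ ⟂ JU, so JU runs at 109°; with |JU| = 10.5, U = (-4.95, -7.55). Then |TU| = |U − T| = 30.7.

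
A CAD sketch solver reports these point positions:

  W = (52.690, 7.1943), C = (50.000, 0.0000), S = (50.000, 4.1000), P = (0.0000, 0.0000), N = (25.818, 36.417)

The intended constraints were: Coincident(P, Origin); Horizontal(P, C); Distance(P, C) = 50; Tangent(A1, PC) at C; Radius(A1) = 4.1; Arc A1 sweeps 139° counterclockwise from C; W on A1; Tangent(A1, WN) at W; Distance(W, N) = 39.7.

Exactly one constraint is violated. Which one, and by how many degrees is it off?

Tangent(A1, WN) at W — off by 6.40°.

P = (0.00, 0.00) ✓; P.y = 0.00, C.y = 0.00 ✓; |PC| = 50.00 ✓; ∠(SC, CP) = 90.00° ✓; |SC| = 4.100 ✓; bearing(S→W) − bearing(S→C) = 139.0° ✓; |SW| = 4.100 ✓; ∠(SW, WN) = 96.40° ✗; |WN| = 39.70 ✓.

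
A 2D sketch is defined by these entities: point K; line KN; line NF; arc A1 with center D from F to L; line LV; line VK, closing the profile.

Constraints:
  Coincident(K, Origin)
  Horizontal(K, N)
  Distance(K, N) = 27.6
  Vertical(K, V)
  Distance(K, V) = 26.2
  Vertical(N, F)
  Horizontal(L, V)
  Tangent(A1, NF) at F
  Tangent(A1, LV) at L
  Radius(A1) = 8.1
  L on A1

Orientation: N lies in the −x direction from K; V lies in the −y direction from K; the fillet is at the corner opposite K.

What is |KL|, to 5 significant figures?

32.660

K is at the origin; K and N share the same y with |KN| = 27.6 and N on the −x side, so N = (-27.600, 0.0000). K and V share the same x with |KV| = 26.2 and V on the −y side, so V = (0.0000, -26.200). The virtual corner opposite K is at (-27.600, -26.200). Since A1 is tangent to NF there, DF ⟂ NF and since A1 is tangent to LV there, DL ⟂ LV, with radius 8.1, so the center D sits 8.1 in from both sides at D = (-19.500, -18.100). That places the tangent points at F = (-27.600, -18.100) on NF and L = (-19.500, -26.200) on LV. Then |KL| = |L − K| = 32.660.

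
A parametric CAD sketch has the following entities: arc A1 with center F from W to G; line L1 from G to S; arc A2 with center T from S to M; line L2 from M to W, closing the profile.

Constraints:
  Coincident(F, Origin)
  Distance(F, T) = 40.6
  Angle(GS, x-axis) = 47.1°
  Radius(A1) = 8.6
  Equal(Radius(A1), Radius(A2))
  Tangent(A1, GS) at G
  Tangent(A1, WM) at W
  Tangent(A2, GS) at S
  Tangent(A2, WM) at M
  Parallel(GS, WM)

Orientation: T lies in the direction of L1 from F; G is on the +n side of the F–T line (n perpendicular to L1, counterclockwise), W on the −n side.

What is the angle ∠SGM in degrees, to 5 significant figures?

22.960°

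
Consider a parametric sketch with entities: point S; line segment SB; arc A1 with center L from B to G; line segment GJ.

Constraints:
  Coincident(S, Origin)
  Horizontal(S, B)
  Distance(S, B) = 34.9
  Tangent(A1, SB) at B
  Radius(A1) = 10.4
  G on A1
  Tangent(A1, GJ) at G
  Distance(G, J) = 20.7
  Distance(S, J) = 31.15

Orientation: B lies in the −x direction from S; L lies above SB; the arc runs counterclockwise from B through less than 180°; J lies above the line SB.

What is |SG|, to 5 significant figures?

26.078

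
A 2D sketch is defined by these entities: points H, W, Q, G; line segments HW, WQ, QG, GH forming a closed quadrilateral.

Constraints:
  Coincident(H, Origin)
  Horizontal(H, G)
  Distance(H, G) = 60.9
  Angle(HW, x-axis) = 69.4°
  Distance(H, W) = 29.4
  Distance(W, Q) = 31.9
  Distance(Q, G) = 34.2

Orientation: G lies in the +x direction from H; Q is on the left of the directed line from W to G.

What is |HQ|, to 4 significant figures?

51.03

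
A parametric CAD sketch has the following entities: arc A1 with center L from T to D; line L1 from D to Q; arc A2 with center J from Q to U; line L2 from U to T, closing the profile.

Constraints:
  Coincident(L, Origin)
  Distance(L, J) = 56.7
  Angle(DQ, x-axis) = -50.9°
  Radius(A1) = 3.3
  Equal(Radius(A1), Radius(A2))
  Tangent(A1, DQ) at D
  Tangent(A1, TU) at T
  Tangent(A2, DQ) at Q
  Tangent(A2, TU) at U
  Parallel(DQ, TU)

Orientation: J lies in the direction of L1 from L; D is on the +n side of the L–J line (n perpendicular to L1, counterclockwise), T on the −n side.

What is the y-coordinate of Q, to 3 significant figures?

-41.9

The slot axis is L1's direction at -50.9°, so u = (cos -50.9°, sin -50.9°) = (0.631, -0.776) and n = (−sin -50.9°, cos -50.9°) = (0.776, 0.631). L is at the origin and J lies 56.7 along u from L, so J = 56.7·u = (35.8, -44.0). Tangency of A1 to both parallel lines with radius 3.3 puts D and T at L ± 3.3·n: D = (2.56, 2.08), T = (-2.56, -2.08). Equal radii place Q and U the same way about J: Q = J + 3.3·n = (38.3, -41.9), U = J − 3.3·n = (33.2, -46.1). So Q.y = -41.9.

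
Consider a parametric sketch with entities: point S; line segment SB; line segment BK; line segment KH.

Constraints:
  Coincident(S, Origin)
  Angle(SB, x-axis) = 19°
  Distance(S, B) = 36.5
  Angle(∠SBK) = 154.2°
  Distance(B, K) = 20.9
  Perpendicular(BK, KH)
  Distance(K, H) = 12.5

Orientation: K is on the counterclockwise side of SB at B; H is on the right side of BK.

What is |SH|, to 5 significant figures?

60.795

S is at the origin; SB runs at 19.0° with length 36.5, so B = 36.5·(cos 19.0°, sin 19.0°) = (34.511, 11.883). ∠SBK = 154.2°, so BK runs at 19.0° + (180° − 154.2°) = 44.800° from the x-axis; with |BK| = 20.9, K = B + 20.9·(cos 44.800°, sin 44.800°) = (49.341, 26.610). BK is perpendicular to KH; with |KH| = 12.5 on the right of BK, H = K + 12.5·(0.70463, -0.70957) = (58.149, 17.740). Then |SH| = |H − S| = 60.795.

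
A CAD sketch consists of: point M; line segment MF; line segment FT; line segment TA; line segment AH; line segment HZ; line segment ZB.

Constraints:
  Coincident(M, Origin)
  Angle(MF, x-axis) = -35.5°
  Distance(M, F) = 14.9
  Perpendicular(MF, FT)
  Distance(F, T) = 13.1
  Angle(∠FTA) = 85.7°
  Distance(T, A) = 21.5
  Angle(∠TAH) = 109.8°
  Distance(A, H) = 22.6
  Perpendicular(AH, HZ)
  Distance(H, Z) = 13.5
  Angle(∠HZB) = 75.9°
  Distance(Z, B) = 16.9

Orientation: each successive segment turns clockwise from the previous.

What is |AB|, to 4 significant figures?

11.25

M is at the origin; MF runs at -35.5° with length 14.9, so F = (12.13, -8.652). MF ⟂ FT, so FT runs at -125.5°; with |FT| = 13.1, T = (4.523, -19.32). ∠FTA = 85.7° gives TA at 140.2° from the x-axis; with |TA| = 21.5, A = (-11.99, -5.555). ∠TAH = 109.8° gives AH at 70.00° from the x-axis; with |AH| = 22.6, H = (-4.265, 15.68). AH ⟂ HZ, so HZ runs at -20.00°; with |HZ| = 13.5, Z = (8.421, 11.06). ∠HZB = 75.9° gives ZB at -124.1° from the x-axis; with |ZB| = 16.9, B = (-1.054, -2.929). Then |AB| = |B − A| = 11.25.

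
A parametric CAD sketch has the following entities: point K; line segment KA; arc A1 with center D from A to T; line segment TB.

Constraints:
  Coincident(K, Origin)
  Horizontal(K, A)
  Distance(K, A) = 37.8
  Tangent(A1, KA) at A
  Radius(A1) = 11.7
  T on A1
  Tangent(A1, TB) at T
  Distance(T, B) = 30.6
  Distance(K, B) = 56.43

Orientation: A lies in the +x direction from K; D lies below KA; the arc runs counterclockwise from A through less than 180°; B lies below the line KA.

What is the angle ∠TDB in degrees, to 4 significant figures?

69.08°

K is at the origin; KA is horizontal with |KA| = 37.8 and A on the +x side, so A = (37.80, 0.000). The tangent condition forces DA to be normal to KA, so D = A + (0, -11.7) = (37.80, -11.70). Since DT ⟂ TB (tangency), |DB| = √(11.7² + 30.6²) = 32.76 regardless of where T sits on A1. So B lies on both circle(K, 56.43) and circle(D, 32.76); the below-KA intersection is B = (34.91, -44.33). T is the foot of the tangent from B: T = (26.55, -14.90).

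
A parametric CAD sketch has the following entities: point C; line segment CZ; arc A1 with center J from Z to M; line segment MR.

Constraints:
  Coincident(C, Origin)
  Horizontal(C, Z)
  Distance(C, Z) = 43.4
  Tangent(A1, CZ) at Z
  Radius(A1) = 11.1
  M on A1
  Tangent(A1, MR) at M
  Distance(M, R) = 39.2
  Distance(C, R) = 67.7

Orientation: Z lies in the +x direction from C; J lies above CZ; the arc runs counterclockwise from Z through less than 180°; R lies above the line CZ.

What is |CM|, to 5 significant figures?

55.895

Checks: |JZ| = 11.10 ✓; |JM| = 11.10 ✓; ∠(JM, MR) = 90.00° ✓; |MR| = 39.20 ✓; |CR| = 67.70 ✓.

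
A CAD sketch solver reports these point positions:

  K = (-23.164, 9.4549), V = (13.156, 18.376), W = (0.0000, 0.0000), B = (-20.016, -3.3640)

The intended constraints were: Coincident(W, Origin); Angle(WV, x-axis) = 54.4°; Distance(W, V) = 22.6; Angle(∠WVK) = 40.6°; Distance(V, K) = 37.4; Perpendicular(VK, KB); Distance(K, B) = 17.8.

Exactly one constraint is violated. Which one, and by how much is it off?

Distance(K, B) = 17.8 — off by 4.60.

W = (0.00, 0.00) ✓; WV at 54.40° ✓; |WV| = 22.60 ✓; ∠WVK = 40.60° ✓; |VK| = 37.40 ✓; ∠(VK, KB) = 90.00° ✓; |KB| = 13.20 ✗.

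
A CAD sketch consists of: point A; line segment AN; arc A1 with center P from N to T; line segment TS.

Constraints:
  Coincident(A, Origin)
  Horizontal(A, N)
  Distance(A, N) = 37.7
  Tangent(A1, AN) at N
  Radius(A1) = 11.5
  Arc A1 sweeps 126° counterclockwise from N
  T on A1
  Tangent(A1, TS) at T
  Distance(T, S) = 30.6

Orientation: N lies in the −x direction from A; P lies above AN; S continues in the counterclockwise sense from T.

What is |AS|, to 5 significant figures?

63.259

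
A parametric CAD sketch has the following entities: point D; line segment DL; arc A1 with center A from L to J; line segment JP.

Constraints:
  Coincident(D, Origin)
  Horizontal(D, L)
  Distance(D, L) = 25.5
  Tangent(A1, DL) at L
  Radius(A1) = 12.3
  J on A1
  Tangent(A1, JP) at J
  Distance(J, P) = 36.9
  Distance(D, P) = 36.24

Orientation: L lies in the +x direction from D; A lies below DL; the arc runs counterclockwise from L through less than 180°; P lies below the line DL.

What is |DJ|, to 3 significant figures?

16.3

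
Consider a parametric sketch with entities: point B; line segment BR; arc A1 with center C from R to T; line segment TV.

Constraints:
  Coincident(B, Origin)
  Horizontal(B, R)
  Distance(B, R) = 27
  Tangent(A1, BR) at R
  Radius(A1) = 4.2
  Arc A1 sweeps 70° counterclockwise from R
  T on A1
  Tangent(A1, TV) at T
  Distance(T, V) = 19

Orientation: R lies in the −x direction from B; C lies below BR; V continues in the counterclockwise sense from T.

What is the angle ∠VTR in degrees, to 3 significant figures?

145°

B is at the origin; BR is horizontal with |BR| = 27.0 and R on the −x side, so R = (-27.0, 0.00). Tangency of A1 to BR means the radius CR is perpendicular to BR, so C = R + (0, -4.2) = (-27.0, -4.20). On A1, R sits at bearing 90° from C; a 70° counterclockwise sweep puts T at bearing 160°, so T = C + 4.2·(cos 160°, sin 160°) = (-30.9, -2.76). A1 meets TV tangentially, so CT is at right angles to TV, so TV runs along (−sin 160°, cos 160°); with |TV| = 19.0, V = (-37.4, -20.6). Then cos ∠VTR = TV·TR / (|TV||TR|), giving 145°.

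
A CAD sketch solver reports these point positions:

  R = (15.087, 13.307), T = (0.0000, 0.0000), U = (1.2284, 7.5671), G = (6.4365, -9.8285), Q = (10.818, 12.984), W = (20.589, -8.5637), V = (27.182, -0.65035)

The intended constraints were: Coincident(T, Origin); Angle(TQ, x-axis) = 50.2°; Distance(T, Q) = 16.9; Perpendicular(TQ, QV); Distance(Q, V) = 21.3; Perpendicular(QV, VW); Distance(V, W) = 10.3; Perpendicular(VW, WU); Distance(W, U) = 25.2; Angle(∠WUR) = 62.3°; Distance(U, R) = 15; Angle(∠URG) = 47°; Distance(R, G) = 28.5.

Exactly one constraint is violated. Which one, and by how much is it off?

Distance(R, G) = 28.5 — off by 3.80.

T = (0.00, 0.00) ✓; TQ at 50.20° ✓; |TQ| = 16.90 ✓; ∠(TQ, QV) = 90.00° ✓; |QV| = 21.30 ✓; ∠(QV, VW) = 90.00° ✓; |VW| = 10.30 ✓; ∠(VW, WU) = 90.00° ✓; |WU| = 25.20 ✓; ∠WUR = 62.30° ✓; |UR| = 15.00 ✓; ∠URG = 47.00° ✓; |RG| = 24.70 ✗.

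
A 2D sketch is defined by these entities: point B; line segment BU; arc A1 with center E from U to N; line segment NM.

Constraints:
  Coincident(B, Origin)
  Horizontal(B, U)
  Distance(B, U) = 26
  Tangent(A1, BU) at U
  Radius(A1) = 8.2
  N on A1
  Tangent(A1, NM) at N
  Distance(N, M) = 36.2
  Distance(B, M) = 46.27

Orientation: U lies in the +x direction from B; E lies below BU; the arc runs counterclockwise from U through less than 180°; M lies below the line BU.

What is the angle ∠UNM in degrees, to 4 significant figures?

137.1°

B is at the origin; B and U share the same y with |BU| = 26.0 and U on the +x side, so U = (26.00, 0.000). A1 meets BU tangentially, so EU is at right angles to BU, so E = U + (0, -8.2) = (26.00, -8.200). Since EN ⟂ NM (tangency), |EM| = √(8.2² + 36.2²) = 37.12 regardless of where N sits on A1. So M lies on both circle(B, 46.27) and circle(E, 37.12); the below-BU intersection is M = (15.19, -43.71). N is the foot of the tangent from M: N = (17.82, -7.603).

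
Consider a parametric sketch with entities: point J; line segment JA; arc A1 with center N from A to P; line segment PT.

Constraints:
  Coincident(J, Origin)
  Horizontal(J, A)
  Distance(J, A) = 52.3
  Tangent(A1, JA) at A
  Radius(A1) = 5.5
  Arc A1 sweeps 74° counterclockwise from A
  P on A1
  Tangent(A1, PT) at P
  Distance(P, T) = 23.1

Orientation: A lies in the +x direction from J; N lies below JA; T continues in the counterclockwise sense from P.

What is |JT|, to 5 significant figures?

48.352

On A1, A sits at bearing 90° from N; a 74° counterclockwise sweep puts P at bearing 164°, so P = N + 5.5·(cos 164°, sin 164°) = (47.013, -3.9840). A1 meets PT tangentially, so NP is at right angles to PT, so PT runs along (−sin 164°, cos 164°); with |PT| = 23.1, T = (40.646, -26.189). Then |JT| = |T − J| = 48.352.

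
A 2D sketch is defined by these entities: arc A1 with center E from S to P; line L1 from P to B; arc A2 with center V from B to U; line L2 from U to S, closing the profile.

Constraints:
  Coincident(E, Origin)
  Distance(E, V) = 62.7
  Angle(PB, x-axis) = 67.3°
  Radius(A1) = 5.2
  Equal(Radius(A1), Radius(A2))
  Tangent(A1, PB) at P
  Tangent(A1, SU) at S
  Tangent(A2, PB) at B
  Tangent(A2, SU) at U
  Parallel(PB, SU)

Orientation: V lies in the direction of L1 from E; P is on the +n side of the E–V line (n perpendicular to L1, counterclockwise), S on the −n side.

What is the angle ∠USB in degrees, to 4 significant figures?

9.418°

Tangency of A1 to both parallel lines with radius 5.2 puts P and S at E ± 5.2·n: P = (-4.797, 2.007), S = (4.797, -2.007). Equal radii place B and U the same way about V: B = V + 5.2·n = (19.40, 59.85), U = V − 5.2·n = (28.99, 55.84). Then cos ∠USB = SU·SB / (|SU||SB|), giving 9.418°.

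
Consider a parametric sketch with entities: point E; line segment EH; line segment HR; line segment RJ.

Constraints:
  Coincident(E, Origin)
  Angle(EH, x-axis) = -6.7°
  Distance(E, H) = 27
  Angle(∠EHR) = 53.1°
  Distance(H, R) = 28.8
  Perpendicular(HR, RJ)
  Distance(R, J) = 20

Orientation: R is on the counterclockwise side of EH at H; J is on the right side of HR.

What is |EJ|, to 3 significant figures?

43.5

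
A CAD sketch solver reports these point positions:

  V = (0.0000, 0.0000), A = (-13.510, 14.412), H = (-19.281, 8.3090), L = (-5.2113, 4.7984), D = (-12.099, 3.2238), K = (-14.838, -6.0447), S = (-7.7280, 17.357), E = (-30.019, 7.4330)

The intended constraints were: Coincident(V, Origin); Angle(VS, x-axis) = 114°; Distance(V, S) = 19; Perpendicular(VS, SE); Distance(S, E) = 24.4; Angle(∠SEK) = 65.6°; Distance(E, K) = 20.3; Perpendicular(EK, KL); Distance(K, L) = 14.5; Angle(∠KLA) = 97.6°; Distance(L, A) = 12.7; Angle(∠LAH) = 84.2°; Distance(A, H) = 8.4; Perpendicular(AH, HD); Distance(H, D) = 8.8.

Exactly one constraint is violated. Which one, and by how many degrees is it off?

Perpendicular(AH, HD) — off by 8.10°.

V = (0.00, 0.00) ✓; VS at 114.0° ✓; |VS| = 19.00 ✓; ∠(VS, SE) = 90.00° ✓; |SE| = 24.40 ✓; ∠SEK = 65.60° ✓; |EK| = 20.30 ✓; ∠(EK, KL) = 90.00° ✓; |KL| = 14.50 ✓; ∠KLA = 97.60° ✓; |LA| = 12.70 ✓; ∠LAH = 84.20° ✓; |AH| = 8.399 ✓; ∠(AH, HD) = 98.10° ✗; |HD| = 8.800 ✓.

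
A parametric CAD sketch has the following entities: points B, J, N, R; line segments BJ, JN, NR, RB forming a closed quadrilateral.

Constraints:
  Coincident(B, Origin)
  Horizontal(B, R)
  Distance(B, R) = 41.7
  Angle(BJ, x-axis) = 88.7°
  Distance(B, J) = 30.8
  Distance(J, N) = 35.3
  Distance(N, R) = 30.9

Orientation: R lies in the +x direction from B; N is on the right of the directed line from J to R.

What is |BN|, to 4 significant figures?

11.35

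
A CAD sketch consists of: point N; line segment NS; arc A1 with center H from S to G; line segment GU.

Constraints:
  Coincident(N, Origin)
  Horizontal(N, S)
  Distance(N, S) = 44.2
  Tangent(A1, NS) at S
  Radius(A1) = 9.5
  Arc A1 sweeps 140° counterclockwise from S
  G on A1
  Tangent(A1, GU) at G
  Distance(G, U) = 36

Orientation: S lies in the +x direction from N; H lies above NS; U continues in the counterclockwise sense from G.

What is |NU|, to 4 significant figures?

45.94

On A1, S sits at bearing -90° from H; a 140° counterclockwise sweep puts G at bearing 50°, so G = H + 9.5·(cos 50°, sin 50°) = (50.31, 16.78). Tangency of A1 to GU means the radius HG is perpendicular to GU, so GU runs along (−sin 50°, cos 50°); with |GU| = 36.0, U = (22.73, 39.92). Then |NU| = |U − N| = 45.94.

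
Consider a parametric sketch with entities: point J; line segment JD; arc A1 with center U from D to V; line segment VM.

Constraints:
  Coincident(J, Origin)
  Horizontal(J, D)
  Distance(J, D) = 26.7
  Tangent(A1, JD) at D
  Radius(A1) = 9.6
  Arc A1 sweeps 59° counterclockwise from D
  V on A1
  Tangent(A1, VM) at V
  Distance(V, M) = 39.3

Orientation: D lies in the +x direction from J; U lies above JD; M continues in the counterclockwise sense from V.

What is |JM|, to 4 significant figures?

67.19

On A1, D sits at bearing -90° from U; a 59° counterclockwise sweep puts V at bearing -31°, so V = U + 9.6·(cos -31°, sin -31°) = (34.93, 4.656). The tangent condition forces UV to be normal to VM, so VM runs along (−sin -31°, cos -31°); with |VM| = 39.3, M = (55.17, 38.34). Then |JM| = |M − J| = 67.19.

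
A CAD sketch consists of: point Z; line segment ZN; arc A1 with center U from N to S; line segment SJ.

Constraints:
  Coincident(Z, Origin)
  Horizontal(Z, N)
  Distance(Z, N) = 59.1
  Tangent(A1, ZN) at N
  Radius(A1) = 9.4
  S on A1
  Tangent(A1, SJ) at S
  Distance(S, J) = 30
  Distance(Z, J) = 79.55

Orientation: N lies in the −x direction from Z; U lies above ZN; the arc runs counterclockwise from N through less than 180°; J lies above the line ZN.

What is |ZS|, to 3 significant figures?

53.6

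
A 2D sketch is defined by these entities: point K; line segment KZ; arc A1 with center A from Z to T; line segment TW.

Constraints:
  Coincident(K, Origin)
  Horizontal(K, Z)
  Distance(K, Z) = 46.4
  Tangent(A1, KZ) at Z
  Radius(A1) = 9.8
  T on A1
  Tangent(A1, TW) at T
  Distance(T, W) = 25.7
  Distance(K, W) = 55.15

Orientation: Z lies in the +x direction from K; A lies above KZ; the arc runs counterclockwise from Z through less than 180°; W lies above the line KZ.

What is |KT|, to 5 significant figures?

56.728

Checks: ∠(AZ, ZK) = 90.00° ✓; |AT| = 9.800 ✓; ∠(AT, TW) = 90.00° ✓; |TW| = 25.70 ✓; |KW| = 55.15 ✓.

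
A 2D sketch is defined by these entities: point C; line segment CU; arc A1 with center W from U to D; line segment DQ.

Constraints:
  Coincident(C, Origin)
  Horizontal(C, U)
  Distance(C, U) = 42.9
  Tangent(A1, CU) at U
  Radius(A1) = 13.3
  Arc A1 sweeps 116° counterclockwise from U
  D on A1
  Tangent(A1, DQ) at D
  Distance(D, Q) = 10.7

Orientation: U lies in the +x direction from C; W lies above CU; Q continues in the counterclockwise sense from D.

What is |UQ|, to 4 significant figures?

29.65

C is at the origin; C and U share the same y with |CU| = 42.9 and U on the +x side, so U = (42.90, 0.000). Since A1 is tangent to CU there, WU ⟂ CU, so W = U + (0, 13.3) = (42.90, 13.30). On A1, U sits at bearing -90° from W; a 116° counterclockwise sweep puts D at bearing 26°, so D = W + 13.3·(cos 26°, sin 26°) = (54.85, 19.13). A1 meets DQ tangentially, so WD is at right angles to DQ, so DQ runs along (−sin 26°, cos 26°); with |DQ| = 10.7, Q = (50.16, 28.75). Then |UQ| = |Q − U| = 29.65.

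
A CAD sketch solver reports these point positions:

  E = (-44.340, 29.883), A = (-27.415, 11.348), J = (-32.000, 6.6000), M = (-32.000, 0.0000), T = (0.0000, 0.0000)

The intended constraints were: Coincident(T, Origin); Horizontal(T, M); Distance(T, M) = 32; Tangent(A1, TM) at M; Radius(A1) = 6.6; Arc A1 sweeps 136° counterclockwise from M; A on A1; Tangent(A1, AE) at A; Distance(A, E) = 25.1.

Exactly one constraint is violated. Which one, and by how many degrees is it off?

Tangent(A1, AE) at A — off by 3.60°.

T = (0.00, 0.00) ✓; T.y = 0.00, M.y = 0.00 ✓; |TM| = 32.00 ✓; ∠(JM, MT) = 90.00° ✓; |JM| = 6.600 ✓; bearing(J→A) − bearing(J→M) = 136.0° ✓; |JA| = 6.600 ✓; ∠(JA, AE) = 93.60° ✗; |AE| = 25.10 ✓.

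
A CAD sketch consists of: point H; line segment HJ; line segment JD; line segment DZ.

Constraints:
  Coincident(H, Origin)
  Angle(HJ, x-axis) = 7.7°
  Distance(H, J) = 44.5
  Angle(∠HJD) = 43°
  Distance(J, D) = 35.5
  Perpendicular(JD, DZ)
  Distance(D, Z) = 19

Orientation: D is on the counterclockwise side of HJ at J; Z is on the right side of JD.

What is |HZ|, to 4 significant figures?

49.44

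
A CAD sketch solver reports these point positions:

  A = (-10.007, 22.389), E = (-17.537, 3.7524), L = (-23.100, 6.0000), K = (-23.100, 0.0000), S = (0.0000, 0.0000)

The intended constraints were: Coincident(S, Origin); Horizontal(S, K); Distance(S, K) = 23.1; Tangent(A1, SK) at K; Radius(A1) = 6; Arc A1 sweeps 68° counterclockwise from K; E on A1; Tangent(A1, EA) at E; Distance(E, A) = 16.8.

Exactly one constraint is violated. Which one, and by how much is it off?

Distance(E, A) = 16.8 — off by 3.30.

S = (0.00, 0.00) ✓; S.y = 0.00, K.y = 0.00 ✓; |SK| = 23.10 ✓; ∠(LK, KS) = 90.00° ✓; |LK| = 6.000 ✓; bearing(L→E) − bearing(L→K) = 68.00° ✓; |LE| = 6.000 ✓; ∠(LE, EA) = 90.00° ✓; |EA| = 20.10 ✗.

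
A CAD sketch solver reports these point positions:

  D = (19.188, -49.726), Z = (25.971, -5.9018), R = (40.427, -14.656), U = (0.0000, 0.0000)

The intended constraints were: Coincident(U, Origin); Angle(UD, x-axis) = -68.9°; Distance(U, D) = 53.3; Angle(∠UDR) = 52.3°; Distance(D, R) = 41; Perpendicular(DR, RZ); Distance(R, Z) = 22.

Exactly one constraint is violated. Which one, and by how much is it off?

Distance(R, Z) = 22 — off by 5.10.

U = (0.00, 0.00) ✓; UD at -68.90° ✓; |UD| = 53.30 ✓; ∠UDR = 52.30° ✓; |DR| = 41.00 ✓; ∠(DR, RZ) = 90.00° ✓; |RZ| = 16.90 ✗.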